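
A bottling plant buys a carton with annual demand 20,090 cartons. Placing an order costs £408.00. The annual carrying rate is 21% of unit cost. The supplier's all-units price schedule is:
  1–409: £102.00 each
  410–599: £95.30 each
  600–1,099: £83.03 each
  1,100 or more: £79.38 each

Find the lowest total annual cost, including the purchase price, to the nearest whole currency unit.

TC* ≈ £1,611,364

Holding cost per unit per year at price C is H = 0.21·C.
For each price level, check whether its EOQ is feasible; otherwise the best quantity at that price is the breakpoint.
Tier 1 (£102.00): EOQ = 874.8 exceeds tier's upper bound 409, so this tier is dominated.
Tier 2 (£95.30): EOQ = 905.1 exceeds tier's upper bound 599, so this tier is dominated.
EOQ at £83.03 = 969.6 (feasible in tier 3): TC = 20,090×£83.03 + (20,090/969.6)×408 + (969.6/2)×0.21×£83.03 = £1,684,979.53.
EOQ at £79.38 = 991.7 < 1100, so use break Q=1100: TC = 20,090×£79.38 + (20,090/1100.0)×408 + (1100.0/2)×0.21×£79.38 = £1,611,364.15.
Lowest total cost among the candidates is at Q = 1100.0.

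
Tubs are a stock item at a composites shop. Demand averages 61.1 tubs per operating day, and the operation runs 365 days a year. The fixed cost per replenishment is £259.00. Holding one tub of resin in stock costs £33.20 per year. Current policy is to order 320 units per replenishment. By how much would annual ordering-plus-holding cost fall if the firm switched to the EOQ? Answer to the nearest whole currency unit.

Extra cost ≈ £3,778 per year

Annual demand D = 61.1 × 365 = 22,301.5.
EOQ = √(2DS/H) = √(2 × 22,301.5 × 259 / 33.2) ≈ 589.88.
Cost at Q* = (D/Q*)S + (Q*/2)H = √(2DSH) ≈ £19,583.98.
Cost at Q = 320: (22,301.5/320)×259 + (320/2)×33.2 = £18,050.28 + £5,312.00 = £23,362.28.
Excess = £23,362.28 − £19,583.98 = £3,778.30.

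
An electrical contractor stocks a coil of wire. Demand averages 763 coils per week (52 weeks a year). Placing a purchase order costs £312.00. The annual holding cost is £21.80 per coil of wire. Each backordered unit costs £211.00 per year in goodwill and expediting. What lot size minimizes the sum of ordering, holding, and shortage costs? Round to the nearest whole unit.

Annual demand D = 763 × 52 = 39,676.
With planned backorders, Q* = √(2DS/H) · √((H+B)/B).
√(2DS/H) = √(2 × 39,676 × 312 / 21.8) = 1065.683.
√((H+B)/B) = √((21.8+211)/211) = 1.0504.
Q* ≈ 1119.382.

Q* ≈ 1,119 coils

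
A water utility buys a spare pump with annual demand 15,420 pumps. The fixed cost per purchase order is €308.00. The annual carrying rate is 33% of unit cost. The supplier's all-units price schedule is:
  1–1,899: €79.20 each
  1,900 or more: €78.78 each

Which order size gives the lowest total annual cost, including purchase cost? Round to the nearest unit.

Q* ≈ 603 pumps

Holding cost per unit per year at price C is H = 0.33·C.
For each price level, check whether its EOQ is feasible; otherwise the best quantity at that price is the breakpoint.
EOQ at €79.20 = 602.9 (feasible in tier 1): TC = 15,420×€79.20 + (15,420/602.9)×308 + (602.9/2)×0.33×€79.20 = €1,237,020.22.
EOQ at €78.78 = 604.5 < 1900, so use break Q=1900: TC = 15,420×€78.78 + (15,420/1900.0)×308 + (1900.0/2)×0.33×€78.78 = €1,241,984.79.
Lowest total cost is €1,237,020.22 at Q = 602.9.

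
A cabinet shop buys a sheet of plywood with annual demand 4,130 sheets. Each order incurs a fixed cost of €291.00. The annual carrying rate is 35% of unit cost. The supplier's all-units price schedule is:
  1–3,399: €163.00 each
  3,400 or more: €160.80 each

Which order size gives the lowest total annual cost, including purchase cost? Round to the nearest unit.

Q* ≈ 205 sheets

Holding cost per unit per year at price C is H = 0.35·C.
Candidates are each tier's EOQ (if it falls in that tier) and each price-break quantity.
EOQ at €163.00 = 205.3 (feasible in tier 1): TC = 4,130×€163.00 + (4,130/205.3)×291 + (205.3/2)×0.35×€163.00 = €684,900.20.
EOQ at €160.80 = 206.7 < 3400, so use break Q=3400: TC = 4,130×€160.80 + (4,130/3400.0)×291 + (3400.0/2)×0.35×€160.80 = €760,133.48.
Lowest total cost is €684,900.20 at Q = 205.3.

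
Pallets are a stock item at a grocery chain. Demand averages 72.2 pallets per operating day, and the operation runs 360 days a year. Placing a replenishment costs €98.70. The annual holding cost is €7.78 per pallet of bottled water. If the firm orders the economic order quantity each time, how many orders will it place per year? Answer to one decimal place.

N ≈ 32.0 orders per year

Annual demand D = 72.2 × 360 = 25,992.
EOQ = √(2DS/H) = √(2 × 25,992 × 98.7 / 7.78) ≈ 812.09.
Orders per year = D / Q* = 25,992 / 812.09 ≈ 32.006.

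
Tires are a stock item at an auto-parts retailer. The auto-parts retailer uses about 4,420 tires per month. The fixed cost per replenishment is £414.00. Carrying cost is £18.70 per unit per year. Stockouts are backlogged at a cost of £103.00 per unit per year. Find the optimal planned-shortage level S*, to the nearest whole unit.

Annual demand D = 4,420 × 12 = 53,040.
With planned backorders, Q* = √(2DS/H) · √((H+B)/B).
√(2DS/H) = √(2 × 53,040 × 414 / 18.7) = 1532.485.
√((H+B)/B) = √((18.7+103)/103) = 1.0870.
Q* ≈ 1665.800.
S* = Q* · H/(H+B) = 1665.800 × 18.7/121.7 ≈ 255.961.

S* ≈ 256 tires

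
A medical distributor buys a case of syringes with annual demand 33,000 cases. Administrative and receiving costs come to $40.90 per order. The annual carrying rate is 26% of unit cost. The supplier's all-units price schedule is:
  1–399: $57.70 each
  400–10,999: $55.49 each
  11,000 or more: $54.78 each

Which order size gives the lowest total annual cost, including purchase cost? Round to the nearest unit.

Holding cost per unit per year at price C is H = 0.26·C.
Candidates are each tier's EOQ (if it falls in that tier) and each price-break quantity.
Tier 1 ($57.70): EOQ = 424.2 exceeds tier's upper bound 399, so this tier is dominated.
EOQ at $55.49 = 432.6 (feasible in tier 2): TC = 33,000×$55.49 + (33,000/432.6)×40.9 + (432.6/2)×0.26×$55.49 = $1,837,410.62.
EOQ at $54.78 = 435.3 < 11000, so use break Q=11000: TC = 33,000×$54.78 + (33,000/11000.0)×40.9 + (11000.0/2)×0.26×$54.78 = $1,886,198.10.
Lowest total cost is $1,837,410.62 at Q = 432.6.

Q* ≈ 433 cases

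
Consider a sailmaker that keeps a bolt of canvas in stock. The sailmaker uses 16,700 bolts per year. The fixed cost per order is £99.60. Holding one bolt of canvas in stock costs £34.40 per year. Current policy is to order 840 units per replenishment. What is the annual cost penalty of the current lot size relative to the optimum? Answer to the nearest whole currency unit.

Extra cost ≈ £5,731 per year

EOQ = √(2DS/H) = √(2 × 16,700 × 99.6 / 34.4) ≈ 310.97.
Cost at Q* = (D/Q*)S + (Q*/2)H = √(2DSH) ≈ £10,697.50.
Cost at Q = 840: (16,700/840)×99.6 + (840/2)×34.4 = £1,980.14 + £14,448.00 = £16,428.14.
Excess = £16,428.14 − £10,697.50 = £5,730.65.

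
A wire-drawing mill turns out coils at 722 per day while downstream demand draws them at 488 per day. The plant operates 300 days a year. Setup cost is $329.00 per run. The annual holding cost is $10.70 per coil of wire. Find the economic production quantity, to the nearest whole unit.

Q* ≈ 5,271 coils

Annual demand D = 488 × 300 = 146,400.
Production build-up factor (1 − d/p) = 1 − 488/722 = 0.3241.
Q* = √(2DS / (H(1 − d/p))) = √(2 × 146,400 × 329 / (10.7 × 0.3241)).
= √(96,331,200 / 3.4679) ≈ 5270.505.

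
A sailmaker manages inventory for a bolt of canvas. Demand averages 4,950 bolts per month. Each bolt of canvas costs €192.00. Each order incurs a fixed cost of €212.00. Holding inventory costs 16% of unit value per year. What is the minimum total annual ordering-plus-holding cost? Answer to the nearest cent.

Annual demand D = 4,950 × 12 = 59,400.
Holding cost H = 0.16 × €192.00 = €30.7200 per unit per year.
Q* = √(2DS/H) = √(2 × 59,400 × 212 / 30.72) ≈ 905.45.
At Q*, ordering cost (D/Q*)S equals holding cost (Q*/2)H, each = √(DSH/2).
Minimum total = √(2DSH) = √(2 × 59,400 × 212 × 30.72) ≈ 27815.493.

TC* ≈ €27,815.49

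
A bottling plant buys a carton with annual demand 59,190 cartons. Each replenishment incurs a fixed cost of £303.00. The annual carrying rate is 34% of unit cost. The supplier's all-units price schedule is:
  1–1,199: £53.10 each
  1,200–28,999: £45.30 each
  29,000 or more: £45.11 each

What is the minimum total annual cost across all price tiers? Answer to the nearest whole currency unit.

TC* ≈ £2,704,811

Holding cost per unit per year at price C is H = 0.34·C.
Candidates are each tier's EOQ (if it falls in that tier) and each price-break quantity.
Tier 1 (£53.10): EOQ = 1409.5 exceeds tier's upper bound 1199, so this tier is dominated.
EOQ at £45.30 = 1526.1 (feasible in tier 2): TC = 59,190×£45.30 + (59,190/1526.1)×303 + (1526.1/2)×0.34×£45.30 = £2,704,811.39.
EOQ at £45.11 = 1529.3 < 29000, so use break Q=29000: TC = 59,190×£45.11 + (59,190/29000.0)×303 + (29000.0/2)×0.34×£45.11 = £2,893,071.63.
Lowest total cost among the candidates is at Q = 1526.1.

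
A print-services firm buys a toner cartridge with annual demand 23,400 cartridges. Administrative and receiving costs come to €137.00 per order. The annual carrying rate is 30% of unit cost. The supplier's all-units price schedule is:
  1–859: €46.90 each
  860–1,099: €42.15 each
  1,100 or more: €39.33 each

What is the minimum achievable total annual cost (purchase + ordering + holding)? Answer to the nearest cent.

TC* ≈ €929,725.81

Holding cost per unit per year at price C is H = 0.30·C.
Candidates are each tier's EOQ (if it falls in that tier) and each price-break quantity.
EOQ at €46.90 = 675.1 (feasible in tier 1): TC = 23,400×€46.90 + (23,400/675.1)×137 + (675.1/2)×0.30×€46.90 = €1,106,957.96.
EOQ at €42.15 = 712.1 < 860, so use break Q=860: TC = 23,400×€42.15 + (23,400/860.0)×137 + (860.0/2)×0.30×€42.15 = €995,475.02.
EOQ at €39.33 = 737.2 < 1100, so use break Q=1100: TC = 23,400×€39.33 + (23,400/1100.0)×137 + (1100.0/2)×0.30×€39.33 = €929,725.81.
Lowest total cost among the candidates is at Q = 1100.0.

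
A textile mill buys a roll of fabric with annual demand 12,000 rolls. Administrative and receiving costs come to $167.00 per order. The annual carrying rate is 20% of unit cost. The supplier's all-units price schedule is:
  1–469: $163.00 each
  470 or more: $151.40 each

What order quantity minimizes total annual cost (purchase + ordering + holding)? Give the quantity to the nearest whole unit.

Holding cost per unit per year at price C is H = 0.20·C.
Evaluate total cost at each tier's feasible EOQ or, if the EOQ is below the tier, at the tier's minimum quantity.
EOQ at $163.00 = 350.6 (feasible in tier 1): TC = 12,000×$163.00 + (12,000/350.6)×167 + (350.6/2)×0.20×$163.00 = $1,967,430.70.
EOQ at $151.40 = 363.8 < 470, so use break Q=470: TC = 12,000×$151.40 + (12,000/470.0)×167 + (470.0/2)×0.20×$151.40 = $1,828,179.63.
Lowest total cost is $1,828,179.63 at Q = 470.0.

Q* ≈ 470 rolls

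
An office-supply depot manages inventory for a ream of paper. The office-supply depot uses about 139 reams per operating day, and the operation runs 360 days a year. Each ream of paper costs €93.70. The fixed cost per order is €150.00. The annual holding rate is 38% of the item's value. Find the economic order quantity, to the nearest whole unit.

Q* ≈ 649 reams

Annual demand D = 139 × 360 = 50,040.
Holding cost H = 0.38 × €93.70 = €35.6060 per unit per year.
EOQ = √(2DS / H) = √(2 × 50,040 × 150 / 35.606).
= √(15,012,000 / 35.606) = √421,614.3347 ≈ 649.318.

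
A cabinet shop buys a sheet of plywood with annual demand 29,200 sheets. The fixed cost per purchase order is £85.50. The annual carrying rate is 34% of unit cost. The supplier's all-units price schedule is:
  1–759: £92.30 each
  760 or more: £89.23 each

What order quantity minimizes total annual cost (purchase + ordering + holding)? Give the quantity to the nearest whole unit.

Q* ≈ 760 sheets

Holding cost per unit per year at price C is H = 0.34·C.
For each price level, check whether its EOQ is feasible; otherwise the best quantity at that price is the breakpoint.
EOQ at £92.30 = 398.9 (feasible in tier 1): TC = 29,200×£92.30 + (29,200/398.9)×85.5 + (398.9/2)×0.34×£92.30 = £2,707,677.85.
EOQ at £89.23 = 405.7 < 760, so use break Q=760: TC = 29,200×£89.23 + (29,200/760.0)×85.5 + (760.0/2)×0.34×£89.23 = £2,620,329.52.
Lowest total cost is £2,620,329.52 at Q = 760.0.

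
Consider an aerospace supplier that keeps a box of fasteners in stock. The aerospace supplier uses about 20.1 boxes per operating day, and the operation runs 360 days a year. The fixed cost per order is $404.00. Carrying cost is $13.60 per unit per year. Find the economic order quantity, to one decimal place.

Annual demand D = 20.1 × 360 = 7,236.
EOQ = √(2DS / H) = √(2 × 7,236 × 404 / 13.6).
= √(5,846,688 / 13.6) = √429,903.5294 ≈ 655.670.

Q* ≈ 655.7 boxes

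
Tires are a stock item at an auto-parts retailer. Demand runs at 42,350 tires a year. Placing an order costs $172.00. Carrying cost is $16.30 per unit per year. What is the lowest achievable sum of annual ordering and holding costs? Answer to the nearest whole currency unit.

Q* = √(2DS/H) = √(2 × 42,350 × 172 / 16.3) ≈ 945.39.
At Q*, ordering cost (D/Q*)S equals holding cost (Q*/2)H, each = √(DSH/2).
Minimum total = √(2DSH) = √(2 × 42,350 × 172 × 16.3) ≈ 15409.897.

TC* ≈ $15,410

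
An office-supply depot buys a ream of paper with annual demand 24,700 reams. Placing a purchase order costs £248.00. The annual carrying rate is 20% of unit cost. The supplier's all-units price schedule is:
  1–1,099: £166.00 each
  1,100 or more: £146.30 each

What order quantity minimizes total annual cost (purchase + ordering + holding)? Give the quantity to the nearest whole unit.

Holding cost per unit per year at price C is H = 0.20·C.
Candidates are each tier's EOQ (if it falls in that tier) and each price-break quantity.
EOQ at £166.00 = 607.5 (feasible in tier 1): TC = 24,700×£166.00 + (24,700/607.5)×248 + (607.5/2)×0.20×£166.00 = £4,120,367.79.
EOQ at £146.30 = 647.1 < 1100, so use break Q=1100: TC = 24,700×£146.30 + (24,700/1100.0)×248 + (1100.0/2)×0.20×£146.30 = £3,635,271.73.
Lowest total cost is £3,635,271.73 at Q = 1100.0.

Q* ≈ 1,100 reams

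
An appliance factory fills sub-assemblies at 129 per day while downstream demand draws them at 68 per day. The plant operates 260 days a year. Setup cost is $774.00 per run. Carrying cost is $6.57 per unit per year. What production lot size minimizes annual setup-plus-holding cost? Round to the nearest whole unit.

Q* ≈ 2,968 sub-assemblies

Annual demand D = 68 × 260 = 17,680.
Production build-up factor (1 − d/p) = 1 − 68/129 = 0.4729.
Q* = √(2DS / (H(1 − d/p))) = √(2 × 17,680 × 774 / (6.57 × 0.4729)).
= √(27,368,640 / 3.1067) ≈ 2968.068.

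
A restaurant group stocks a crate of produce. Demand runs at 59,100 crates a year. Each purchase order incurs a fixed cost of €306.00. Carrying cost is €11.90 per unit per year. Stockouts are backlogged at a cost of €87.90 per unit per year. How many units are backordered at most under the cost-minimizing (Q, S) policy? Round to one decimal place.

S* ≈ 221.5 crates

With planned backorders, Q* = √(2DS/H) · √((H+B)/B).
√(2DS/H) = √(2 × 59,100 × 306 / 11.9) = 1743.396.
√((H+B)/B) = √((11.9+87.9)/87.9) = 1.0655.
Q* ≈ 1857.662.
S* = Q* · H/(H+B) = 1857.662 × 11.9/99.8 ≈ 221.505.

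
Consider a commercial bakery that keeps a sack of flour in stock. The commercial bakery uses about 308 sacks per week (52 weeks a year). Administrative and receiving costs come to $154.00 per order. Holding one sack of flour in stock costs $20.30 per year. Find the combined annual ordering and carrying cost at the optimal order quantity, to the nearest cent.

TC* ≈ $10,006.92

Annual demand D = 308 × 52 = 16,016.
The optimal lot size = √(2DS/H) = √(2 × 16,016 × 154 / 20.3) ≈ 492.95.
At the optimum the two cost components are equal, so total cost = 2·(Q*/2)H = Q*·H.
Minimum total = √(2DSH) = √(2 × 16,016 × 154 × 20.3) ≈ 10006.920.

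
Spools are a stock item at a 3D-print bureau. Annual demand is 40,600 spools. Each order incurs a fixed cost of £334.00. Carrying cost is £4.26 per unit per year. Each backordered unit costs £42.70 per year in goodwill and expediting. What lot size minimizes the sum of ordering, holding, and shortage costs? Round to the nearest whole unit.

With planned backorders, Q* = √(2DS/H) · √((H+B)/B).
√(2DS/H) = √(2 × 40,600 × 334 / 4.26) = 2523.170.
√((H+B)/B) = √((4.26+42.7)/42.7) = 1.0487.
Q* ≈ 2646.041.

Q* ≈ 2,646 spools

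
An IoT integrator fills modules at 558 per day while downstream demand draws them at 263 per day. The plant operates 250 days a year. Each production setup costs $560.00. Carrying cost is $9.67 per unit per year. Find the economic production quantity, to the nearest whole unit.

Q* ≈ 3,795 modules

Annual demand D = 263 × 250 = 65,750.
Production build-up factor (1 − d/p) = 1 − 263/558 = 0.5287.
Q* = √(2DS / (H(1 − d/p))) = √(2 × 65,750 × 560 / (9.67 × 0.5287)).
= √(73,640,000 / 5.1123) ≈ 3795.332.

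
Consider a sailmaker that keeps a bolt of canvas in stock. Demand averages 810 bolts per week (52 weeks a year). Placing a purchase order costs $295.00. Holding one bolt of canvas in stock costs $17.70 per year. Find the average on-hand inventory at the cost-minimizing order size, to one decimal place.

Average inventory ≈ 592.5 bolts

Annual demand D = 810 × 52 = 42,120.
Q* = √(2DS/H) = √(2 × 42,120 × 295 / 17.7) ≈ 1184.91.
Average inventory = Q*/2 ≈ 1184.91 / 2 = 592.453.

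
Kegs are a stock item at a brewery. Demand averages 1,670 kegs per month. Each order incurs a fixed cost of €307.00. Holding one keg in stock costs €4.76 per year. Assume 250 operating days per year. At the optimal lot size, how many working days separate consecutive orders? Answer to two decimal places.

T ≈ 20.06 days

Annual demand D = 1,670 × 12 = 20,040.
EOQ = √(2DS/H) = √(2 × 20,040 × 307 / 4.76) ≈ 1607.79.
Cycle time = Q*/D × 250 = 1607.79 / 20,040 × 250 ≈ 20.057 days.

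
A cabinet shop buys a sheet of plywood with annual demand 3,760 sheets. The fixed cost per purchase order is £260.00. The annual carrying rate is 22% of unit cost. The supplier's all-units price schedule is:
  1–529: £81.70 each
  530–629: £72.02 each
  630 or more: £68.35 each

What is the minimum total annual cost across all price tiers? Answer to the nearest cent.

Holding cost per unit per year at price C is H = 0.22·C.
Candidates are each tier's EOQ (if it falls in that tier) and each price-break quantity.
EOQ at £81.70 = 329.8 (feasible in tier 1): TC = 3,760×£81.70 + (3,760/329.8)×260 + (329.8/2)×0.22×£81.70 = £313,120.13.
EOQ at £72.02 = 351.3 < 530, so use break Q=530: TC = 3,760×£72.02 + (3,760/530.0)×260 + (530.0/2)×0.22×£72.02 = £276,838.49.
EOQ at £68.35 = 360.6 < 630, so use break Q=630: TC = 3,760×£68.35 + (3,760/630.0)×260 + (630.0/2)×0.22×£68.35 = £263,284.40.
Lowest total cost among the candidates is at Q = 630.0.

TC* ≈ £263,284.40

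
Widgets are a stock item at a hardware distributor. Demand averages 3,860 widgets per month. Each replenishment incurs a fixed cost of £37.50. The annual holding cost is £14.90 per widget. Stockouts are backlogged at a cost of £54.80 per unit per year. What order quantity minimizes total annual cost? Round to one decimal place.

Q* ≈ 544.6 widgets

Annual demand D = 3,860 × 12 = 46,320.
With planned backorders, Q* = √(2DS/H) · √((H+B)/B).
√(2DS/H) = √(2 × 46,320 × 37.5 / 14.9) = 482.861.
√((H+B)/B) = √((14.9+54.8)/54.8) = 1.1278.
Q* ≈ 544.563.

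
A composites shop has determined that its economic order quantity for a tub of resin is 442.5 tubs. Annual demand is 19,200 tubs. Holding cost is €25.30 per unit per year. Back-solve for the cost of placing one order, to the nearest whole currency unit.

Invert the EOQ relation Q*² = 2DS/H.
From Q* = √(2DS/H): S = Q*²H / (2D) = 442.5² × 25.3 / (2 × 19,200) = 129.0078.

S ≈ €129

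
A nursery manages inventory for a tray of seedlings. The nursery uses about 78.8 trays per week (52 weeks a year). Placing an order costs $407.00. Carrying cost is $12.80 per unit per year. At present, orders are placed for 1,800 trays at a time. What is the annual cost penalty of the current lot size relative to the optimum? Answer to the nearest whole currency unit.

Annual demand D = 78.8 × 52 = 4,097.6.
EOQ = √(2DS/H) = √(2 × 4,097.6 × 407 / 12.8) ≈ 510.47.
Cost at Q* = (D/Q*)S + (Q*/2)H = √(2DSH) ≈ $6,534.04.
Cost at Q = 1,800: (4,097.6/1,800)×407 + (1,800/2)×12.8 = $926.51 + $11,520.00 = $12,446.51.
Excess = $12,446.51 − $6,534.04 = $5,912.47.

Extra cost ≈ $5,912 per year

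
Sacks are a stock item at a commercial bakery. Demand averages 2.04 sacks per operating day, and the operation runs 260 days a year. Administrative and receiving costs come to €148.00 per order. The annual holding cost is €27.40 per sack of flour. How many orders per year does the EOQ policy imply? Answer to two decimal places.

N ≈ 7.01 orders per year

Annual demand D = 2.04 × 260 = 530.4.
The optimal lot size = √(2DS/H) = √(2 × 530.4 × 148 / 27.4) ≈ 75.70.
Orders per year = D / Q* = 530.4 / 75.70 ≈ 7.007.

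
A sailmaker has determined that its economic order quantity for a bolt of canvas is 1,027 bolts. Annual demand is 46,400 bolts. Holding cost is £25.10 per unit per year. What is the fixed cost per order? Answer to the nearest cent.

S ≈ £285.28

Squaring Q* = √(2DS/H) gives Q*² = 2DS/H.
From Q* = √(2DS/H): S = Q*²H / (2D) = 1,027² × 25.1 / (2 × 46,400) = 285.2769.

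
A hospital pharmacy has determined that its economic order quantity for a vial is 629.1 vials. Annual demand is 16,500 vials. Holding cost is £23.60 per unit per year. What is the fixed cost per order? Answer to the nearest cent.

S ≈ £283.03

Squaring Q* = √(2DS/H) gives Q*² = 2DS/H.
From Q* = √(2DS/H): S = Q*²H / (2D) = 629.1² × 23.6 / (2 × 16,500) = 283.0332.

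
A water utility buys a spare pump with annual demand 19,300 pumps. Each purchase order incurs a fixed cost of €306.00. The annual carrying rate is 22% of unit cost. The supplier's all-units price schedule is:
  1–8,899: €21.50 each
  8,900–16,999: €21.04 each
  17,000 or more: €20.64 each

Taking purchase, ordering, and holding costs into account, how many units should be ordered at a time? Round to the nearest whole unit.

Q* ≈ 1,580 pumps

Holding cost per unit per year at price C is H = 0.22·C.
Candidates are each tier's EOQ (if it falls in that tier) and each price-break quantity.
EOQ at €21.50 = 1580.2 (feasible in tier 1): TC = 19,300×€21.50 + (19,300/1580.2)×306 + (1580.2/2)×0.22×€21.50 = €422,424.55.
EOQ at €21.04 = 1597.4 < 8900, so use break Q=8900: TC = 19,300×€21.04 + (19,300/8900.0)×306 + (8900.0/2)×0.22×€21.04 = €427,333.73.
EOQ at €20.64 = 1612.8 < 17000, so use break Q=17000: TC = 19,300×€20.64 + (19,300/17000.0)×306 + (17000.0/2)×0.22×€20.64 = €437,296.20.
Lowest total cost is €422,424.55 at Q = 1580.2.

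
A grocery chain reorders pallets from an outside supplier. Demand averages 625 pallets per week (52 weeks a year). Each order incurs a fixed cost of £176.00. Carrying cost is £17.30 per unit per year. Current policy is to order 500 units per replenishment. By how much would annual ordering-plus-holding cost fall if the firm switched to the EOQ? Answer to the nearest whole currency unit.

Extra cost ≈ £1,697 per year

Annual demand D = 625 × 52 = 32,500.
EOQ = √(2DS/H) = √(2 × 32,500 × 176 / 17.3) ≈ 813.19.
Cost at Q* = (D/Q*)S + (Q*/2)H = √(2DSH) ≈ £14,068.12.
Cost at Q = 500: (32,500/500)×176 + (500/2)×17.3 = £11,440.00 + £4,325.00 = £15,765.00.
Excess = £15,765.00 − £14,068.12 = £1,696.88.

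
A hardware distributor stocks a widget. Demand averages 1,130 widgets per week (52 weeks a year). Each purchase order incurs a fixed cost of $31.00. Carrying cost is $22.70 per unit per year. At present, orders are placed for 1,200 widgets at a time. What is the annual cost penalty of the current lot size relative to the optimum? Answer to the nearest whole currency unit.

Annual demand D = 1,130 × 52 = 58,760.
EOQ = √(2DS/H) = √(2 × 58,760 × 31 / 22.7) ≈ 400.61.
Cost at Q* = (D/Q*)S + (Q*/2)H = √(2DSH) ≈ $9,093.89.
Cost at Q = 1,200: (58,760/1,200)×31 + (1,200/2)×22.7 = $1,517.97 + $13,620.00 = $15,137.97.
Excess = $15,137.97 − $9,093.89 = $6,044.08.

Extra cost ≈ $6,044 per year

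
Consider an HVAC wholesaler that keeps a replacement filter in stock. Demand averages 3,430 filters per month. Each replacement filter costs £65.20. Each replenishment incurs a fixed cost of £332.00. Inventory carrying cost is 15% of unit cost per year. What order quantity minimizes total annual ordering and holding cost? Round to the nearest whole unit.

Q* ≈ 1,672 filters

Annual demand D = 3,430 × 12 = 41,160.
Holding cost H = 0.15 × £65.20 = £9.7800 per unit per year.
EOQ = √(2DS / H) = √(2 × 41,160 × 332 / 9.78).
= √(27,330,240 / 9.78) = √2,794,503.0675 ≈ 1671.677.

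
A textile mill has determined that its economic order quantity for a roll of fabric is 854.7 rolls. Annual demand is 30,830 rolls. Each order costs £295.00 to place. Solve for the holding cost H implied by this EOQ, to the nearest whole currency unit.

Invert the EOQ relation Q*² = 2DS/H.
From Q* = √(2DS/H): H = 2DS / Q*² = 2 × 30,830 × 295 / 854.7² = 24.8999.

H ≈ £25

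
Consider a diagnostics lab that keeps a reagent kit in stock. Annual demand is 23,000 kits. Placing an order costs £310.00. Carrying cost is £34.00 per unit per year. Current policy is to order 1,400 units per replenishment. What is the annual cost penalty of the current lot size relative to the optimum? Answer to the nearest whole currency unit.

Extra cost ≈ £6,874 per year

EOQ = √(2DS/H) = √(2 × 23,000 × 310 / 34) ≈ 647.62.
Cost at Q* = (D/Q*)S + (Q*/2)H = √(2DSH) ≈ £22,019.08.
Cost at Q = 1,400: (23,000/1,400)×310 + (1,400/2)×34 = £5,092.86 + £23,800.00 = £28,892.86.
Excess = £28,892.86 − £22,019.08 = £6,873.77.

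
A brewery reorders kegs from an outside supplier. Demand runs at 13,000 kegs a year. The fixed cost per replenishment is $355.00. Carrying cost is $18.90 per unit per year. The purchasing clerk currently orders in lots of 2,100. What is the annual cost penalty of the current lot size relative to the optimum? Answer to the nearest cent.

EOQ = √(2DS/H) = √(2 × 13,000 × 355 / 18.9) ≈ 698.83.
Cost at Q* = (D/Q*)S + (Q*/2)H = √(2DSH) ≈ $13,207.84.
Cost at Q = 2,100: (13,000/2,100)×355 + (2,100/2)×18.9 = $2,197.62 + $19,845.00 = $22,042.62.
Excess = $22,042.62 − $13,207.84 = $8,834.78.

Extra cost ≈ $8,834.78 per year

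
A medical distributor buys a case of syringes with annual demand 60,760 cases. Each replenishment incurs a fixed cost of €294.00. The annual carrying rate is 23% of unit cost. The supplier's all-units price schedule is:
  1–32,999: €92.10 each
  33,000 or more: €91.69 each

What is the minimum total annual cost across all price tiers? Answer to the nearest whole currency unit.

TC* ≈ €5,623,506

Holding cost per unit per year at price C is H = 0.23·C.
Evaluate total cost at each tier's feasible EOQ or, if the EOQ is below the tier, at the tier's minimum quantity.
EOQ at €92.10 = 1298.7 (feasible in tier 1): TC = 60,760×€92.10 + (60,760/1298.7)×294 + (1298.7/2)×0.23×€92.10 = €5,623,506.04.
EOQ at €91.69 = 1301.6 < 33000, so use break Q=33000: TC = 60,760×€91.69 + (60,760/33000.0)×294 + (33000.0/2)×0.23×€91.69 = €5,919,589.27.
Lowest total cost among the candidates is at Q = 1298.7.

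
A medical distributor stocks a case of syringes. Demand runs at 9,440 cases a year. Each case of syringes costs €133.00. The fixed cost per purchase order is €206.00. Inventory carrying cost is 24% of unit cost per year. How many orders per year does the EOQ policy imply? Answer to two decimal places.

Holding cost H = 0.24 × €133.00 = €31.9200 per unit per year.
The optimal lot size = √(2DS/H) = √(2 × 9,440 × 206 / 31.92) ≈ 349.06.
Orders per year = D / Q* = 9,440 / 349.06 ≈ 27.044.

N ≈ 27.04 orders per year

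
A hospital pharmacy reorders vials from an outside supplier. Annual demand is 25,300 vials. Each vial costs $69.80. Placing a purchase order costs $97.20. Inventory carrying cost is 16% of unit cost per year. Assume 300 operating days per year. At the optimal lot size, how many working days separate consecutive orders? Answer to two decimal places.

Holding cost H = 0.16 × $69.80 = $11.1680 per unit per year.
EOQ = √(2DS/H) = √(2 × 25,300 × 97.2 / 11.168) ≈ 663.62.
Cycle time = Q*/D × 300 = 663.62 / 25,300 × 300 ≈ 7.869 days.

T ≈ 7.87 days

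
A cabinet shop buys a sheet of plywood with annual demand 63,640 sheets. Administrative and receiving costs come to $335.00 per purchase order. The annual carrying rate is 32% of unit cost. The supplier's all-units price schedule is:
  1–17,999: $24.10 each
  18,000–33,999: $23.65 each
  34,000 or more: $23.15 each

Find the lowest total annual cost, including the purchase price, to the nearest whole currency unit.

Holding cost per unit per year at price C is H = 0.32·C.
For each price level, check whether its EOQ is feasible; otherwise the best quantity at that price is the breakpoint.
EOQ at $24.10 = 2351.4 (feasible in tier 1): TC = 63,640×$24.10 + (63,640/2351.4)×335 + (2351.4/2)×0.32×$24.10 = $1,551,857.68.
EOQ at $23.65 = 2373.6 < 18000, so use break Q=18000: TC = 63,640×$23.65 + (63,640/18000.0)×335 + (18000.0/2)×0.32×$23.65 = $1,574,382.41.
EOQ at $23.15 = 2399.1 < 34000, so use break Q=34000: TC = 63,640×$23.15 + (63,640/34000.0)×335 + (34000.0/2)×0.32×$23.15 = $1,599,829.04.
Lowest total cost among the candidates is at Q = 2351.4.

TC* ≈ $1,551,858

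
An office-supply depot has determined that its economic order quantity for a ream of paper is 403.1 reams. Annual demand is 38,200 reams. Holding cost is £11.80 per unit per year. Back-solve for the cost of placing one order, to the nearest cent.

S ≈ £25.10

Squaring Q* = √(2DS/H) gives Q*² = 2DS/H.
From Q* = √(2DS/H): S = Q*²H / (2D) = 403.1² × 11.8 / (2 × 38,200) = 25.0966.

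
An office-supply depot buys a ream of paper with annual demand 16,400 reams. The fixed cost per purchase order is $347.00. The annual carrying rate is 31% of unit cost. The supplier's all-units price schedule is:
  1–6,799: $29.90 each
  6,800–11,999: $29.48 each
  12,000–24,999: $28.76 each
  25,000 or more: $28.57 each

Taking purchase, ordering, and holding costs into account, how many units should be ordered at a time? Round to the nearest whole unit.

Q* ≈ 1,108 reams

Holding cost per unit per year at price C is H = 0.31·C.
Evaluate total cost at each tier's feasible EOQ or, if the EOQ is below the tier, at the tier's minimum quantity.
EOQ at $29.90 = 1108.1 (feasible in tier 1): TC = 16,400×$29.90 + (16,400/1108.1)×347 + (1108.1/2)×0.31×$29.90 = $500,631.13.
EOQ at $29.48 = 1116.0 < 6800, so use break Q=6800: TC = 16,400×$29.48 + (16,400/6800.0)×347 + (6800.0/2)×0.31×$29.48 = $515,380.80.
EOQ at $28.76 = 1129.9 < 12000, so use break Q=12000: TC = 16,400×$28.76 + (16,400/12000.0)×347 + (12000.0/2)×0.31×$28.76 = $525,631.83.
EOQ at $28.57 = 1133.6 < 25000, so use break Q=25000: TC = 16,400×$28.57 + (16,400/25000.0)×347 + (25000.0/2)×0.31×$28.57 = $579,484.38.
Lowest total cost is $500,631.13 at Q = 1108.1.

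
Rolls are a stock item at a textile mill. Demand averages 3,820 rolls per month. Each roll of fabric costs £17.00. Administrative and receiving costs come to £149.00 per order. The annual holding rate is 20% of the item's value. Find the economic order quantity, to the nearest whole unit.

Annual demand D = 3,820 × 12 = 45,840.
Holding cost H = 0.20 × £17.00 = £3.4000 per unit per year.
EOQ = √(2DS / H) = √(2 × 45,840 × 149 / 3.4).
= √(13,660,320 / 3.4) = √4,017,741.1765 ≈ 2004.430.

Q* ≈ 2,004 rolls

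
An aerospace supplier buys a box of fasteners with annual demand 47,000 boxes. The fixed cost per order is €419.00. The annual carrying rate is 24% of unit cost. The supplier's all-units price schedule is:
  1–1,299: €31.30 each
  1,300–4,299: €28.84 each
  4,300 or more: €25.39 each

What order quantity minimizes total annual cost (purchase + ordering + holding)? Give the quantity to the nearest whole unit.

Holding cost per unit per year at price C is H = 0.24·C.
Evaluate total cost at each tier's feasible EOQ or, if the EOQ is below the tier, at the tier's minimum quantity.
Tier 1 (€31.30): EOQ = 2289.8 exceeds tier's upper bound 1299, so this tier is dominated.
EOQ at €28.84 = 2385.4 (feasible in tier 2): TC = 47,000×€28.84 + (47,000/2385.4)×419 + (2385.4/2)×0.24×€28.84 = €1,371,991.03.
EOQ at €25.39 = 2542.3 < 4300, so use break Q=4300: TC = 47,000×€25.39 + (47,000/4300.0)×419 + (4300.0/2)×0.24×€25.39 = €1,211,011.01.
Lowest total cost is €1,211,011.01 at Q = 4300.0.

Q* ≈ 4,300 boxes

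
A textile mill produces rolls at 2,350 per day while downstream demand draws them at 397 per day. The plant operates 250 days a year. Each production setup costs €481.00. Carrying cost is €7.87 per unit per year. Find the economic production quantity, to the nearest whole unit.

Annual demand D = 397 × 250 = 99,250.
Production build-up factor (1 − d/p) = 1 − 397/2,350 = 0.8311.
Q* = √(2DS / (H(1 − d/p))) = √(2 × 99,250 × 481 / (7.87 × 0.8311)).
= √(95,478,500 / 6.5405) ≈ 3820.747.

Q* ≈ 3,821 rolls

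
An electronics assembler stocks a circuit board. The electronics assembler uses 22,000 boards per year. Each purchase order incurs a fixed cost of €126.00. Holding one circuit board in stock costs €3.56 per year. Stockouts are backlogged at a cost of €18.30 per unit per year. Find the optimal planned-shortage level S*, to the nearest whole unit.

With planned backorders, Q* = √(2DS/H) · √((H+B)/B).
√(2DS/H) = √(2 × 22,000 × 126 / 3.56) = 1247.920.
√((H+B)/B) = √((3.56+18.3)/18.3) = 1.0929.
Q* ≈ 1363.911.
S* = Q* · H/(H+B) = 1363.911 × 3.56/21.86 ≈ 222.119.

S* ≈ 222 boards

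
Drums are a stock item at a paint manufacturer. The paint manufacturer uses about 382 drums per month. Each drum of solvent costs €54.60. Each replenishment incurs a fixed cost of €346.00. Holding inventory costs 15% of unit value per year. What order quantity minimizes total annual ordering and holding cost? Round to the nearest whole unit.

Q* ≈ 622 drums

Annual demand D = 382 × 12 = 4,584.
Holding cost H = 0.15 × €54.60 = €8.1900 per unit per year.
EOQ = √(2DS / H) = √(2 × 4,584 × 346 / 8.19).
= √(3,172,128 / 8.19) = √387,317.2161 ≈ 622.348.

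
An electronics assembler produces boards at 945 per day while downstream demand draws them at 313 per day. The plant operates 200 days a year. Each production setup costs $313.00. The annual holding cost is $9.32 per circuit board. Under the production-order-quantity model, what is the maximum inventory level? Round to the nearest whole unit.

Annual demand D = 313 × 200 = 62,600.
Production build-up factor (1 − d/p) = 1 − 313/945 = 0.6688.
Q* = √(2DS / (H(1 − d/p))) = √(2 × 62,600 × 313 / (9.32 × 0.6688)).
= √(39,187,600 / 6.2331) ≈ 2507.401.
Maximum inventory = Q*(1 − d/p) = 2507.401 × 0.6688 ≈ 1676.907.

I_max ≈ 1,677 boards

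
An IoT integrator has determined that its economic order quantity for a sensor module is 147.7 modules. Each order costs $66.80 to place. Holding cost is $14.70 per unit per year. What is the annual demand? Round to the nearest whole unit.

D ≈ 2,400 modules per year

Squaring Q* = √(2DS/H) gives Q*² = 2DS/H.
From Q* = √(2DS/H): D = Q*²H / (2S) = 147.7² × 14.7 / (2 × 66.8) = 2400.335.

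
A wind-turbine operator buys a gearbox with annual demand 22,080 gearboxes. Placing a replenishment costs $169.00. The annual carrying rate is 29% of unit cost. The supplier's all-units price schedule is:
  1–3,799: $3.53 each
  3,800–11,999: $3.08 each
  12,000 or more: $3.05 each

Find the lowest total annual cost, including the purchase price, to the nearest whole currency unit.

Holding cost per unit per year at price C is H = 0.29·C.
Candidates are each tier's EOQ (if it falls in that tier) and each price-break quantity.
EOQ at $3.53 = 2700.0 (feasible in tier 1): TC = 22,080×$3.53 + (22,080/2700.0)×169 + (2700.0/2)×0.29×$3.53 = $80,706.44.
EOQ at $3.08 = 2890.6 < 3800, so use break Q=3800: TC = 22,080×$3.08 + (22,080/3800.0)×169 + (3800.0/2)×0.29×$3.08 = $70,685.46.
EOQ at $3.05 = 2904.8 < 12000, so use break Q=12000: TC = 22,080×$3.05 + (22,080/12000.0)×169 + (12000.0/2)×0.29×$3.05 = $72,961.96.
Lowest total cost among the candidates is at Q = 3800.0.

TC* ≈ $70,685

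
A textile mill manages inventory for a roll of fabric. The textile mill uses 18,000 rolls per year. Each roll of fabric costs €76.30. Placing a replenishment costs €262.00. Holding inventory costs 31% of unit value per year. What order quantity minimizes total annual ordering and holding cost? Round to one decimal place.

Holding cost H = 0.31 × €76.30 = €23.6530 per unit per year.
EOQ = √(2DS / H) = √(2 × 18,000 × 262 / 23.653).
= √(9,432,000 / 23.653) = √398,765.4843 ≈ 631.479.

Q* ≈ 631.5 rolls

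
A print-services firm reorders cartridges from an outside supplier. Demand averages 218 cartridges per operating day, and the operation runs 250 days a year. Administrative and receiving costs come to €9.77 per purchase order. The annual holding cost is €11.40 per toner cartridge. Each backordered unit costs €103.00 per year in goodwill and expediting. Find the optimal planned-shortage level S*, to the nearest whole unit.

Annual demand D = 218 × 250 = 54,500.
With planned backorders, Q* = √(2DS/H) · √((H+B)/B).
√(2DS/H) = √(2 × 54,500 × 9.77 / 11.4) = 305.639.
√((H+B)/B) = √((11.4+103)/103) = 1.0539.
Q* ≈ 322.109.
S* = Q* · H/(H+B) = 322.109 × 11.4/114.4 ≈ 32.098.

S* ≈ 32 cartridges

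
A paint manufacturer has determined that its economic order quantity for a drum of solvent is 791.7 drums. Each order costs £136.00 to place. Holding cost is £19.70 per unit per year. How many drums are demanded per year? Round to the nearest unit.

D ≈ 45,396 drums per year

The basic EOQ model gives Q* = √(2DS/H); rearrange for the unknown.
From Q* = √(2DS/H): D = Q*²H / (2S) = 791.7² × 19.7 / (2 × 136) = 45396.107.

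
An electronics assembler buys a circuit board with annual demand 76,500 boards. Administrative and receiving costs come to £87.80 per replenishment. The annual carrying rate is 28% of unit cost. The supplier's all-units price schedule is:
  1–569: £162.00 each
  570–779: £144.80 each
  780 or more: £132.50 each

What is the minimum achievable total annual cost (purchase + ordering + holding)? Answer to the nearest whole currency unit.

Holding cost per unit per year at price C is H = 0.28·C.
Candidates are each tier's EOQ (if it falls in that tier) and each price-break quantity.
EOQ at £162.00 = 544.2 (feasible in tier 1): TC = 76,500×£162.00 + (76,500/544.2)×87.8 + (544.2/2)×0.28×£162.00 = £12,417,684.79.
EOQ at £144.80 = 575.6 (feasible in tier 2): TC = 76,500×£144.80 + (76,500/575.6)×87.8 + (575.6/2)×0.28×£144.80 = £11,100,537.60.
EOQ at £132.50 = 601.7 < 780, so use break Q=780: TC = 76,500×£132.50 + (76,500/780.0)×87.8 + (780.0/2)×0.28×£132.50 = £10,159,330.15.
Lowest total cost among the candidates is at Q = 780.0.

TC* ≈ £10,159,330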